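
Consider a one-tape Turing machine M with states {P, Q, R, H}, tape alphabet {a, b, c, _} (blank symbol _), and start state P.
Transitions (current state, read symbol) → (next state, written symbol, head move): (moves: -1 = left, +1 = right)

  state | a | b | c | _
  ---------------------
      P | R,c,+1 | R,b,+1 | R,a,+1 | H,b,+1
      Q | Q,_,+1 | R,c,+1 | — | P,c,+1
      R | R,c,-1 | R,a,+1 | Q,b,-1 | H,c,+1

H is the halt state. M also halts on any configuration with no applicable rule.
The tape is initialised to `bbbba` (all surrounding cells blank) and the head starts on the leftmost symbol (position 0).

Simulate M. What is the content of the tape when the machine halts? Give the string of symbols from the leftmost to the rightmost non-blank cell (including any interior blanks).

P | [b]bbba   read b → write b, move +1, go to R
R | b[b]bba   read b → write a, move +1, go to R
R | ba[b]ba   read b → write a, move +1, go to R
R | baa[b]a   read b → write a, move +1, go to R
R | baaa[a]   read a → write c, move -1, go to R
R | baa[a]c   read a → write c, move -1, go to R
R | ba[a]cc   read a → write c, move -1, go to R
R | b[a]ccc   read a → write c, move -1, go to R
R | [b]cccc   read b → write a, move +1, go to R
R | a[c]ccc   read c → write b, move -1, go to Q
Q | [a]bccc   read a → write _, move +1, go to Q
Q | _[b]ccc   read b → write c, move +1, go to R
R | _c[c]cc   read c → write b, move -1, go to Q
Q | _[c]bcc
The non-blank tape span at halt is cbcc.

cbcc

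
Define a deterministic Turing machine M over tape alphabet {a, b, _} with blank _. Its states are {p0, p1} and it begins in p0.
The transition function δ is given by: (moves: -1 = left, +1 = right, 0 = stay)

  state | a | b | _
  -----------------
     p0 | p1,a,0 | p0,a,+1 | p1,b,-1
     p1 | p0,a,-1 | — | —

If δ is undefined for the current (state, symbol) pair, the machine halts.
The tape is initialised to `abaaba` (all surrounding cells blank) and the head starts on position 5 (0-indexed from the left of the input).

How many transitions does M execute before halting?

p0 | __abaab[a]   read a → write a, move 0, go to p1
p1 | __abaab[a]   read a → write a, move -1, go to p0
p0 | __abaa[b]a   read b → write a, move +1, go to p0
p0 | __abaaa[a]   read a → write a, move 0, go to p1
p1 | __abaaa[a]   read a → write a, move -1, go to p0
p0 | __abaa[a]a   read a → write a, move 0, go to p1
p1 | __abaa[a]a   read a → write a, move -1, go to p0
p0 | __aba[a]aa   read a → write a, move 0, go to p1
p1 | __aba[a]aa   read a → write a, move -1, go to p0
p0 | __ab[a]aaa   read a → write a, move 0, go to p1
p1 | __ab[a]aaa   read a → write a, move -1, go to p0
p0 | __a[b]aaaa   read b → write a, move +1, go to p0
p0 | __aa[a]aaa   read a → write a, move 0, go to p1
p1 | __aa[a]aaa   read a → write a, move -1, go to p0
p0 | __a[a]aaaa   read a → write a, move 0, go to p1
p1 | __a[a]aaaa   read a → write a, move -1, go to p0
p0 | __[a]aaaaa   read a → write a, move 0, go to p1
p1 | __[a]aaaaa   read a → write a, move -1, go to p0
p0 | _[_]aaaaaa   read _ → write b, move -1, go to p1
p1 | [_]baaaaaa
M halts after 19 transitions.

19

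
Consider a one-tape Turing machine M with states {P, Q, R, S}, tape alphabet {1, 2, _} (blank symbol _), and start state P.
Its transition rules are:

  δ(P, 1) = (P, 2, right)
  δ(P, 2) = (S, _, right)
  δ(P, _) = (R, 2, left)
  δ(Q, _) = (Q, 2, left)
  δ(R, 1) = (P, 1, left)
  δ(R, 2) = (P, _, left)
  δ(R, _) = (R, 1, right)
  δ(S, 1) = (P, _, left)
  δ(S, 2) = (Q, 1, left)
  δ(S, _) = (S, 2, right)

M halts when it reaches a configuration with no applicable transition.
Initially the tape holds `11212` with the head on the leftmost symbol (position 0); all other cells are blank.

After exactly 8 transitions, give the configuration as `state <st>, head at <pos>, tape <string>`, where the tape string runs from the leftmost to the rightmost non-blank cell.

state S, head at 2, tape 22_2

P | [1]1212   read 1 → write 2, move right, go to P
P | 2[1]212   read 1 → write 2, move right, go to P
P | 22[2]12   read 2 → write _, move right, go to S
S | 22_[1]2   read 1 → write _, move left, go to P
P | 22[_]_2   read _ → write 2, move left, go to R
R | 2[2]2_2   read 2 → write _, move left, go to P
P | [2]_2_2   read 2 → write _, move right, go to S
S | _[_]2_2   read _ → write 2, move right, go to S
S | _2[2]_2
After 8 steps: state S, head at 2, tape 22_2.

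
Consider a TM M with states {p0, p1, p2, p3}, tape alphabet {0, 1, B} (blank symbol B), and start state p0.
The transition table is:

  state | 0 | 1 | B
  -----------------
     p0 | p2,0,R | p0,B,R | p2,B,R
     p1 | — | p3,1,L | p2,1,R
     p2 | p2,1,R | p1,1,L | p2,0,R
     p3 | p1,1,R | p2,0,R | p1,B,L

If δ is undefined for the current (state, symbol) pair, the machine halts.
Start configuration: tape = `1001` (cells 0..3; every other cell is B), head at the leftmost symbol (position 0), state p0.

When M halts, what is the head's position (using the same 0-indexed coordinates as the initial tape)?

1

state=p0 head=0 tape=[1]001   (p0,1)→(p0,B,R)
state=p0 head=1 tape=B[0]01   (p0,0)→(p2,0,R)
state=p2 head=2 tape=B0[0]1   (p2,0)→(p2,1,R)
state=p2 head=3 tape=B01[1]   (p2,1)→(p1,1,L)
state=p1 head=2 tape=B0[1]1   (p1,1)→(p3,1,L)
state=p3 head=1 tape=B[0]11   (p3,0)→(p1,1,R)
state=p1 head=2 tape=B1[1]1   (p1,1)→(p3,1,L)
state=p3 head=1 tape=B[1]11   (p3,1)→(p2,0,R)
state=p2 head=2 tape=B0[1]1   (p2,1)→(p1,1,L)
state=p1 head=1 tape=B[0]11
At halt the head is at cell 1.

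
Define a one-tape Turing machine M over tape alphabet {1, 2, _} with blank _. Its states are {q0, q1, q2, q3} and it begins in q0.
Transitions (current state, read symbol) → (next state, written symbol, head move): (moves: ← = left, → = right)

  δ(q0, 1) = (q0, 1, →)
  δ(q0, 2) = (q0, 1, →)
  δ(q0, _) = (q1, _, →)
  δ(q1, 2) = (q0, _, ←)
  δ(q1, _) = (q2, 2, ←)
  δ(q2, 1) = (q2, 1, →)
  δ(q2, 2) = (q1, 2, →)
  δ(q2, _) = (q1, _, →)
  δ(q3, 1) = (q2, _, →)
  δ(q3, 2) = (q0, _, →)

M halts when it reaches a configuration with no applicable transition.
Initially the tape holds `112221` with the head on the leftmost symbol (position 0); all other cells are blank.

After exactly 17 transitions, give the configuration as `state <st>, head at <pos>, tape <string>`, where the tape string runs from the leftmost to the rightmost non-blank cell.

state q1, head at 7, tape 111111_2

q0 | [1]12221__   read 1 → write 1, move →, go to q0
q0 | 1[1]2221__   read 1 → write 1, move →, go to q0
q0 | 11[2]221__   read 2 → write 1, move →, go to q0
q0 | 111[2]21__   read 2 → write 1, move →, go to q0
q0 | 1111[2]1__   read 2 → write 1, move →, go to q0
q0 | 11111[1]__   read 1 → write 1, move →, go to q0
q0 | 111111[_]_   read _ → write _, move →, go to q1
q1 | 111111_[_]   read _ → write 2, move ←, go to q2
q2 | 111111[_]2   read _ → write _, move →, go to q1
q1 | 111111_[2]   read 2 → write _, move ←, go to q0
q0 | 111111[_]_   read _ → write _, move →, go to q1
q1 | 111111_[_]   read _ → write 2, move ←, go to q2
q2 | 111111[_]2   read _ → write _, move →, go to q1
q1 | 111111_[2]   read 2 → write _, move ←, go to q0
q0 | 111111[_]_   read _ → write _, move →, go to q1
q1 | 111111_[_]   read _ → write 2, move ←, go to q2
q2 | 111111[_]2   read _ → write _, move →, go to q1
q1 | 111111_[2]
After 17 steps: state q1, head at 7, tape 111111_2.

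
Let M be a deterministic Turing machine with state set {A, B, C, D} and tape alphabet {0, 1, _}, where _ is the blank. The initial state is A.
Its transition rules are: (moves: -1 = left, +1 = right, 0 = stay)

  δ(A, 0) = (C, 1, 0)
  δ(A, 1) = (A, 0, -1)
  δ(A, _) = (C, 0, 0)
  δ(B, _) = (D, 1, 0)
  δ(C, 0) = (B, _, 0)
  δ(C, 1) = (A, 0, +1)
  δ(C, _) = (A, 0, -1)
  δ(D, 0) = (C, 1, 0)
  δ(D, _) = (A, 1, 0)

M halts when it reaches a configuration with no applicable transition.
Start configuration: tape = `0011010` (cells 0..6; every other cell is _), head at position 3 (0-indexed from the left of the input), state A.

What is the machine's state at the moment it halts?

state=A head=3 tape=001[1]010_   (A,1)→(A,0,-1)
state=A head=2 tape=00[1]0010_   (A,1)→(A,0,-1)
state=A head=1 tape=0[0]00010_   (A,0)→(C,1,0)
state=C head=1 tape=0[1]00010_   (C,1)→(A,0,+1)
state=A head=2 tape=00[0]0010_   (A,0)→(C,1,0)
state=C head=2 tape=00[1]0010_   (C,1)→(A,0,+1)
state=A head=3 tape=000[0]010_   (A,0)→(C,1,0)
state=C head=3 tape=000[1]010_   (C,1)→(A,0,+1)
state=A head=4 tape=0000[0]10_   (A,0)→(C,1,0)
state=C head=4 tape=0000[1]10_   (C,1)→(A,0,+1)
state=A head=5 tape=00000[1]0_   (A,1)→(A,0,-1)
state=A head=4 tape=0000[0]00_   (A,0)→(C,1,0)
state=C head=4 tape=0000[1]00_   (C,1)→(A,0,+1)
state=A head=5 tape=00000[0]0_   (A,0)→(C,1,0)
state=C head=5 tape=00000[1]0_   (C,1)→(A,0,+1)
state=A head=6 tape=000000[0]_   (A,0)→(C,1,0)
state=C head=6 tape=000000[1]_   (C,1)→(A,0,+1)
state=A head=7 tape=0000000[_]   (A,_)→(C,0,0)
state=C head=7 tape=0000000[0]   (C,0)→(B,_,0)
state=B head=7 tape=0000000[_]   (B,_)→(D,1,0)
state=D head=7 tape=0000000[1]
No transition is defined for (D, 1); M halts in state D.

D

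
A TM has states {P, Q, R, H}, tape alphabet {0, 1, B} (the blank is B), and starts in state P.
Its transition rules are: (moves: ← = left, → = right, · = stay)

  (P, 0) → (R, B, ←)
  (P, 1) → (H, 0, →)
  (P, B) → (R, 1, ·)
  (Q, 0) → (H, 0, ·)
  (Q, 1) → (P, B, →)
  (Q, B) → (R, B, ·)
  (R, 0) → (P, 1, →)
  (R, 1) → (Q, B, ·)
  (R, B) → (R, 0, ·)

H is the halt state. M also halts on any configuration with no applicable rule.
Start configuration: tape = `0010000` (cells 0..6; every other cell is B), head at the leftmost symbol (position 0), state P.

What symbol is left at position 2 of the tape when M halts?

0

P | B[0]010000   read 0 → write B, move ←, go to R
R | [B]B010000   read B → write 0, move ·, go to R
R | [0]B010000   read 0 → write 1, move →, go to P
P | 1[B]010000   read B → write 1, move ·, go to R
R | 1[1]010000   read 1 → write B, move ·, go to Q
Q | 1[B]010000   read B → write B, move ·, go to R
R | 1[B]010000   read B → write 0, move ·, go to R
R | 1[0]010000   read 0 → write 1, move →, go to P
P | 11[0]10000   read 0 → write B, move ←, go to R
R | 1[1]B10000   read 1 → write B, move ·, go to Q
Q | 1[B]B10000   read B → write B, move ·, go to R
R | 1[B]B10000   read B → write 0, move ·, go to R
R | 1[0]B10000   read 0 → write 1, move →, go to P
P | 11[B]10000   read B → write 1, move ·, go to R
R | 11[1]10000   read 1 → write B, move ·, go to Q
Q | 11[B]10000   read B → write B, move ·, go to R
R | 11[B]10000   read B → write 0, move ·, go to R
R | 11[0]10000   read 0 → write 1, move →, go to P
P | 111[1]0000   read 1 → write 0, move →, go to H
H | 1110[0]000
Cell 2 holds 0 when M halts.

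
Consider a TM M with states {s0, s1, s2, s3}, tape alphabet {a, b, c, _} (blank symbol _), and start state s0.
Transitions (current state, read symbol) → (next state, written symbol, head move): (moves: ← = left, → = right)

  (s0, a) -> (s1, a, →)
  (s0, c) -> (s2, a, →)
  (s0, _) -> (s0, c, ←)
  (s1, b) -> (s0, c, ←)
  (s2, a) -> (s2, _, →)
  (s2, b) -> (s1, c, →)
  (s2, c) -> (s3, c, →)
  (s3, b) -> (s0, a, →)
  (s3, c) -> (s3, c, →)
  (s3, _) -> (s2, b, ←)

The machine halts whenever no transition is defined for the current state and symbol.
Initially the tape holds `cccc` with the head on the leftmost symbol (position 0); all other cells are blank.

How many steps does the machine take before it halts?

9

s0 | [c]ccc__   read c → write a, move →, go to s2
s2 | a[c]cc__   read c → write c, move →, go to s3
s3 | ac[c]c__   read c → write c, move →, go to s3
s3 | acc[c]__   read c → write c, move →, go to s3
s3 | accc[_]_   read _ → write b, move ←, go to s2
s2 | acc[c]b_   read c → write c, move →, go to s3
s3 | accc[b]_   read b → write a, move →, go to s0
s0 | accca[_]   read _ → write c, move ←, go to s0
s0 | accc[a]c   read a → write a, move →, go to s1
s1 | accca[c]
M halts after 9 transitions.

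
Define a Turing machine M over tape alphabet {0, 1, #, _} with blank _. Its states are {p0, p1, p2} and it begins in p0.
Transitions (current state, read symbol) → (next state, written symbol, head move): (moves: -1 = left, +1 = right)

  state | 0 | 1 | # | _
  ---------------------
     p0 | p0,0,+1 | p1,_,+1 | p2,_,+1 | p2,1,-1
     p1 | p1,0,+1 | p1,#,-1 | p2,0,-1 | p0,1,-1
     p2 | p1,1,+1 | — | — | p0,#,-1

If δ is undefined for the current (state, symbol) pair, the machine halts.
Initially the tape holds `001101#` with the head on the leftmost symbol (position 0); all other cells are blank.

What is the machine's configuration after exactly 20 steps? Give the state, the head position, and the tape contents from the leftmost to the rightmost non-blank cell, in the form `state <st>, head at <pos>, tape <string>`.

state p1, head at 6, tape 00_1110

state=p0 head=0 tape=[0]01101#   (p0,0)→(p0,0,+1)
state=p0 head=1 tape=0[0]1101#   (p0,0)→(p0,0,+1)
state=p0 head=2 tape=00[1]101#   (p0,1)→(p1,_,+1)
state=p1 head=3 tape=00_[1]01#   (p1,1)→(p1,#,-1)
state=p1 head=2 tape=00[_]#01#   (p1,_)→(p0,1,-1)
state=p0 head=1 tape=0[0]1#01#   (p0,0)→(p0,0,+1)
state=p0 head=2 tape=00[1]#01#   (p0,1)→(p1,_,+1)
state=p1 head=3 tape=00_[#]01#   (p1,#)→(p2,0,-1)
state=p2 head=2 tape=00[_]001#   (p2,_)→(p0,#,-1)
state=p0 head=1 tape=0[0]#001#   (p0,0)→(p0,0,+1)
state=p0 head=2 tape=00[#]001#   (p0,#)→(p2,_,+1)
state=p2 head=3 tape=00_[0]01#   (p2,0)→(p1,1,+1)
state=p1 head=4 tape=00_1[0]1#   (p1,0)→(p1,0,+1)
state=p1 head=5 tape=00_10[1]#   (p1,1)→(p1,#,-1)
state=p1 head=4 tape=00_1[0]##   (p1,0)→(p1,0,+1)
state=p1 head=5 tape=00_10[#]#   (p1,#)→(p2,0,-1)
state=p2 head=4 tape=00_1[0]0#   (p2,0)→(p1,1,+1)
state=p1 head=5 tape=00_11[0]#   (p1,0)→(p1,0,+1)
state=p1 head=6 tape=00_110[#]   (p1,#)→(p2,0,-1)
state=p2 head=5 tape=00_11[0]0   (p2,0)→(p1,1,+1)
state=p1 head=6 tape=00_111[0]
After 20 steps: state p1, head at 6, tape 00_1110.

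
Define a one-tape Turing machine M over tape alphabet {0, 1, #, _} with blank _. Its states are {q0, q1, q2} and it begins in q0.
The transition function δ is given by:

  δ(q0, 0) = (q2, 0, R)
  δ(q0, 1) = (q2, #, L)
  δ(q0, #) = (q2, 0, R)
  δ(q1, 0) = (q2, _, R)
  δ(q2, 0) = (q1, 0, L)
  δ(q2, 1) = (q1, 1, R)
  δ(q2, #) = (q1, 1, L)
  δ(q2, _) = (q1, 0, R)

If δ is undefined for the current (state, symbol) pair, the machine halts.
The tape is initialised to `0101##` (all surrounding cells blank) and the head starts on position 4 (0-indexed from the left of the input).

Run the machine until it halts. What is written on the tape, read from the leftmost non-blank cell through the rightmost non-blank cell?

q0 | 0101[#]#_   read # → write 0, move R, go to q2
q2 | 01010[#]_   read # → write 1, move L, go to q1
q1 | 0101[0]1_   read 0 → write _, move R, go to q2
q2 | 0101_[1]_   read 1 → write 1, move R, go to q1
q1 | 0101_1[_]
The non-blank tape span at halt is 0101_1.

0101_1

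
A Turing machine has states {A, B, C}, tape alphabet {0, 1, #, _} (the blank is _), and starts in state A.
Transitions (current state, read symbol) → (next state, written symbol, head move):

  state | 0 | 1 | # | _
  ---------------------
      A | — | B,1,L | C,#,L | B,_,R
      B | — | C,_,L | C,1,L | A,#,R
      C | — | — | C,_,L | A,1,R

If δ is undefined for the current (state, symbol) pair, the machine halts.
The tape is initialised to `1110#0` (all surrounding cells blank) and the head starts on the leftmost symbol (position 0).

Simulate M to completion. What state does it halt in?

A | ___[1]110#0   read 1 → write 1, move L, go to B
B | __[_]1110#0   read _ → write #, move R, go to A
A | __#[1]110#0   read 1 → write 1, move L, go to B
B | __[#]1110#0   read # → write 1, move L, go to C
C | _[_]11110#0   read _ → write 1, move R, go to A
A | _1[1]1110#0   read 1 → write 1, move L, go to B
B | _[1]11110#0   read 1 → write _, move L, go to C
C | [_]_11110#0   read _ → write 1, move R, go to A
A | 1[_]11110#0   read _ → write _, move R, go to B
B | 1_[1]1110#0   read 1 → write _, move L, go to C
C | 1[_]_1110#0   read _ → write 1, move R, go to A
A | 11[_]1110#0   read _ → write _, move R, go to B
B | 11_[1]110#0   read 1 → write _, move L, go to C
C | 11[_]_110#0   read _ → write 1, move R, go to A
A | 111[_]110#0   read _ → write _, move R, go to B
B | 111_[1]10#0   read 1 → write _, move L, go to C
C | 111[_]_10#0   read _ → write 1, move R, go to A
A | 1111[_]10#0   read _ → write _, move R, go to B
B | 1111_[1]0#0   read 1 → write _, move L, go to C
C | 1111[_]_0#0   read _ → write 1, move R, go to A
A | 11111[_]0#0   read _ → write _, move R, go to B
B | 11111_[0]#0
No transition is defined for (B, 0); M halts in state B.

B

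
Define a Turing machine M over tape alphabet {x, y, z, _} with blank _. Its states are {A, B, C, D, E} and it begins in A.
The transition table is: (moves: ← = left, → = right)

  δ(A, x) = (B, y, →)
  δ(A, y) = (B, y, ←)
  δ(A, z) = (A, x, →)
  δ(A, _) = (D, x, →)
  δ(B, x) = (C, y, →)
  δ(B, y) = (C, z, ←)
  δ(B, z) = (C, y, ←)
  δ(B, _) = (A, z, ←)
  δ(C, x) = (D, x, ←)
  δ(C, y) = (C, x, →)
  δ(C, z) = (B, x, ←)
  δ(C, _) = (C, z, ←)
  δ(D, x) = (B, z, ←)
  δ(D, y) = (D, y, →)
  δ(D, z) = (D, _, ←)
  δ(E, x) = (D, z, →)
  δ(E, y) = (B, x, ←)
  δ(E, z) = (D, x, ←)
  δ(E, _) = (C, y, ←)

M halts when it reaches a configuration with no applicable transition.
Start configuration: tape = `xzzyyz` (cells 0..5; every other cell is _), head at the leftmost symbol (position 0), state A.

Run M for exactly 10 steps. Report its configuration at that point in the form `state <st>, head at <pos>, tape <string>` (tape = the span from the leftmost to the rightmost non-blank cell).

state C, head at 0, tape xzzyyz

A | [x]zzyyz   read x → write y, move →, go to B
B | y[z]zyyz   read z → write y, move ←, go to C
C | [y]yzyyz   read y → write x, move →, go to C
C | x[y]zyyz   read y → write x, move →, go to C
C | xx[z]yyz   read z → write x, move ←, go to B
B | x[x]xyyz   read x → write y, move →, go to C
C | xy[x]yyz   read x → write x, move ←, go to D
D | x[y]xyyz   read y → write y, move →, go to D
D | xy[x]yyz   read x → write z, move ←, go to B
B | x[y]zyyz   read y → write z, move ←, go to C
C | [x]zzyyz
After 10 steps: state C, head at 0, tape xzzyyz.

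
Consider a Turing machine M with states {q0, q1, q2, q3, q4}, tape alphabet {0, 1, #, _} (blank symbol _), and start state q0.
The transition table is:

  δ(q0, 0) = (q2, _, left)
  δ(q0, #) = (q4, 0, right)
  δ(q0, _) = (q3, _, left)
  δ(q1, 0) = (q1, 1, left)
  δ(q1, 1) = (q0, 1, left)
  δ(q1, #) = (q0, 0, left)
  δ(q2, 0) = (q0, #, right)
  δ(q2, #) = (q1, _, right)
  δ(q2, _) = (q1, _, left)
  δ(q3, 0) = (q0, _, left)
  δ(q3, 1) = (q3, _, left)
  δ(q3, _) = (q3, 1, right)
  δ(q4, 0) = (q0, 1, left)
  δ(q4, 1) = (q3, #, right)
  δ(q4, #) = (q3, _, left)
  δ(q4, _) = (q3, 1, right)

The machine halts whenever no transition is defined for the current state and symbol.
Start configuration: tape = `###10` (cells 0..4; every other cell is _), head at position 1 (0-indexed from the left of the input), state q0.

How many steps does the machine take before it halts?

state=q0 head=1 tape=__#[#]#10   (q0,#)→(q4,0,right)
state=q4 head=2 tape=__#0[#]10   (q4,#)→(q3,_,left)
state=q3 head=1 tape=__#[0]_10   (q3,0)→(q0,_,left)
state=q0 head=0 tape=__[#]__10   (q0,#)→(q4,0,right)
state=q4 head=1 tape=__0[_]_10   (q4,_)→(q3,1,right)
state=q3 head=2 tape=__01[_]10   (q3,_)→(q3,1,right)
state=q3 head=3 tape=__011[1]0   (q3,1)→(q3,_,left)
state=q3 head=2 tape=__01[1]_0   (q3,1)→(q3,_,left)
state=q3 head=1 tape=__0[1]__0   (q3,1)→(q3,_,left)
state=q3 head=0 tape=__[0]___0   (q3,0)→(q0,_,left)
state=q0 head=-1 tape=_[_]____0   (q0,_)→(q3,_,left)
state=q3 head=-2 tape=[_]_____0   (q3,_)→(q3,1,right)
state=q3 head=-1 tape=1[_]____0   (q3,_)→(q3,1,right)
state=q3 head=0 tape=11[_]___0   (q3,_)→(q3,1,right)
state=q3 head=1 tape=111[_]__0   (q3,_)→(q3,1,right)
state=q3 head=2 tape=1111[_]_0   (q3,_)→(q3,1,right)
state=q3 head=3 tape=11111[_]0   (q3,_)→(q3,1,right)
state=q3 head=4 tape=111111[0]   (q3,0)→(q0,_,left)
state=q0 head=3 tape=11111[1]_
M halts after 18 transitions.

18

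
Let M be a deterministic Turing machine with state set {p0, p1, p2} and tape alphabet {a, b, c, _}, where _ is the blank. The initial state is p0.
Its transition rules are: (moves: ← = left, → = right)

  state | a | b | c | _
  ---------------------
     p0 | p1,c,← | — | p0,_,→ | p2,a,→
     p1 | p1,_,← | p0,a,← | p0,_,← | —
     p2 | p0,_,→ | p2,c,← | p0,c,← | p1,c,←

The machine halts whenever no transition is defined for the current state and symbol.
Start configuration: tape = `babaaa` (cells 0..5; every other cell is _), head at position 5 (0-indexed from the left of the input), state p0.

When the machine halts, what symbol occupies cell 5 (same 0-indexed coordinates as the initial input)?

c

p0 | _babaa[a]   read a → write c, move ←, go to p1
p1 | _baba[a]c   read a → write _, move ←, go to p1
p1 | _bab[a]_c   read a → write _, move ←, go to p1
p1 | _ba[b]__c   read b → write a, move ←, go to p0
p0 | _b[a]a__c   read a → write c, move ←, go to p1
p1 | _[b]ca__c   read b → write a, move ←, go to p0
p0 | [_]aca__c   read _ → write a, move →, go to p2
p2 | a[a]ca__c   read a → write _, move →, go to p0
p0 | a_[c]a__c   read c → write _, move →, go to p0
p0 | a__[a]__c   read a → write c, move ←, go to p1
p1 | a_[_]c__c
Cell 5 holds c when M halts.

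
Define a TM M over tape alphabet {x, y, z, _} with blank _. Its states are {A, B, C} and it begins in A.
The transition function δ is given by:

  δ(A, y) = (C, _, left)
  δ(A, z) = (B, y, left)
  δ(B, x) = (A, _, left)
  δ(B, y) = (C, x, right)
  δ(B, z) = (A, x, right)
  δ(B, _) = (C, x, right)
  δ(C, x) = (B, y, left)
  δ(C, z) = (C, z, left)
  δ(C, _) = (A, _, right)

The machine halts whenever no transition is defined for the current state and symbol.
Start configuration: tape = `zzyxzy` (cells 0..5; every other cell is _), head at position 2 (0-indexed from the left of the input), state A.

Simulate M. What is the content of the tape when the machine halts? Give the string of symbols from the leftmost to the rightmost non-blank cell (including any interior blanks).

xyz_xzy

A | _zz[y]xzy   read y → write _, move left, go to C
C | _z[z]_xzy   read z → write z, move left, go to C
C | _[z]z_xzy   read z → write z, move left, go to C
C | [_]zz_xzy   read _ → write _, move right, go to A
A | _[z]z_xzy   read z → write y, move left, go to B
B | [_]yz_xzy   read _ → write x, move right, go to C
C | x[y]z_xzy
The non-blank tape span at halt is xyz_xzy.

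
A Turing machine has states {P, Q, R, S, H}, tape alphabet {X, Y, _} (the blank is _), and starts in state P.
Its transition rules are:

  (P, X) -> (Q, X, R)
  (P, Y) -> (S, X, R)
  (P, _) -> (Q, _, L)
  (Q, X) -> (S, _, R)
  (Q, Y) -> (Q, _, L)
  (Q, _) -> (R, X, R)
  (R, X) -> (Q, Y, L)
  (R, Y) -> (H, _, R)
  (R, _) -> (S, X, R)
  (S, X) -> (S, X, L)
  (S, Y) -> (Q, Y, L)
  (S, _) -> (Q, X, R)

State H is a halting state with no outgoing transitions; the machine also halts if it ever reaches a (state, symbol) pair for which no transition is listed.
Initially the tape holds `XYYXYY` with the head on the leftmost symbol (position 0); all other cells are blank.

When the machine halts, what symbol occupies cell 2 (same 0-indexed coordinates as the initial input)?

state=P head=0 tape=[X]YYXYY   (P,X)→(Q,X,R)
state=Q head=1 tape=X[Y]YXYY   (Q,Y)→(Q,_,L)
state=Q head=0 tape=[X]_YXYY   (Q,X)→(S,_,R)
state=S head=1 tape=_[_]YXYY   (S,_)→(Q,X,R)
state=Q head=2 tape=_X[Y]XYY   (Q,Y)→(Q,_,L)
state=Q head=1 tape=_[X]_XYY   (Q,X)→(S,_,R)
state=S head=2 tape=__[_]XYY   (S,_)→(Q,X,R)
state=Q head=3 tape=__X[X]YY   (Q,X)→(S,_,R)
state=S head=4 tape=__X_[Y]Y   (S,Y)→(Q,Y,L)
state=Q head=3 tape=__X[_]YY   (Q,_)→(R,X,R)
state=R head=4 tape=__XX[Y]Y   (R,Y)→(H,_,R)
state=H head=5 tape=__XX_[Y]
Cell 2 holds X when M halts.

X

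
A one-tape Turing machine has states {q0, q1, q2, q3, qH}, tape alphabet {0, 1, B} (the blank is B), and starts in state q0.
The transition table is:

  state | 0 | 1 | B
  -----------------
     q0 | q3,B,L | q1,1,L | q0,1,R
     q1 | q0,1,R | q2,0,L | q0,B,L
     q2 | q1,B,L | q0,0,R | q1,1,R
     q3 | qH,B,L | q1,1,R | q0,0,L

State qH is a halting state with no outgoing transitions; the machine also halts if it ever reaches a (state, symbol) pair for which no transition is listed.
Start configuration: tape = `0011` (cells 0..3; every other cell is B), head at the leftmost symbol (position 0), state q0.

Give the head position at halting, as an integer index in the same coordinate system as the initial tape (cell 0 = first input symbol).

q0 | BBBBB[0]011   read 0 → write B, move L, go to q3
q3 | BBBB[B]B011   read B → write 0, move L, go to q0
q0 | BBB[B]0B011   read B → write 1, move R, go to q0
q0 | BBB1[0]B011   read 0 → write B, move L, go to q3
q3 | BBB[1]BB011   read 1 → write 1, move R, go to q1
q1 | BBB1[B]B011   read B → write B, move L, go to q0
q0 | BBB[1]BB011   read 1 → write 1, move L, go to q1
q1 | BB[B]1BB011   read B → write B, move L, go to q0
q0 | B[B]B1BB011   read B → write 1, move R, go to q0
q0 | B1[B]1BB011   read B → write 1, move R, go to q0
q0 | B11[1]BB011   read 1 → write 1, move L, go to q1
q1 | B1[1]1BB011   read 1 → write 0, move L, go to q2
q2 | B[1]01BB011   read 1 → write 0, move R, go to q0
q0 | B0[0]1BB011   read 0 → write B, move L, go to q3
q3 | B[0]B1BB011   read 0 → write B, move L, go to qH
qH | [B]BB1BB011
At halt the head is at cell -5.

-5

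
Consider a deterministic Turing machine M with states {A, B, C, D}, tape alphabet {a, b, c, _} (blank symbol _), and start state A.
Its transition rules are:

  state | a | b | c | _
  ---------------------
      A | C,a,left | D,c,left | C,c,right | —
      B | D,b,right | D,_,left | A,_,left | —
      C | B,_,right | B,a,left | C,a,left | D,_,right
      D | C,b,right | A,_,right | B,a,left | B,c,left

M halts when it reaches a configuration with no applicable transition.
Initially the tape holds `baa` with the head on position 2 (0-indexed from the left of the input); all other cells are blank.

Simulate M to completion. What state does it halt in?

A | __ba[a]_   read a → write a, move left, go to C
C | __b[a]a_   read a → write _, move right, go to B
B | __b_[a]_   read a → write b, move right, go to D
D | __b_b[_]   read _ → write c, move left, go to B
B | __b_[b]c   read b → write _, move left, go to D
D | __b[_]_c   read _ → write c, move left, go to B
B | __[b]c_c   read b → write _, move left, go to D
D | _[_]_c_c   read _ → write c, move left, go to B
B | [_]c_c_c
No transition is defined for (B, _); M halts in state B.

B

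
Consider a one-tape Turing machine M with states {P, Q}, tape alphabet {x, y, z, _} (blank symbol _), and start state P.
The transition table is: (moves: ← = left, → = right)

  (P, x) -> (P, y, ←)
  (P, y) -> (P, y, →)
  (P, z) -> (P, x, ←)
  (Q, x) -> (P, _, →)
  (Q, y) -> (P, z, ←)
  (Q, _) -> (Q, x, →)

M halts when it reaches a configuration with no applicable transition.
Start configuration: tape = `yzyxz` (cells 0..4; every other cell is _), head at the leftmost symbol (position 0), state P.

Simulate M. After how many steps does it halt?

P | [y]zyxz_   read y → write y, move →, go to P
P | y[z]yxz_   read z → write x, move ←, go to P
P | [y]xyxz_   read y → write y, move →, go to P
P | y[x]yxz_   read x → write y, move ←, go to P
P | [y]yyxz_   read y → write y, move →, go to P
P | y[y]yxz_   read y → write y, move →, go to P
P | yy[y]xz_   read y → write y, move →, go to P
P | yyy[x]z_   read x → write y, move ←, go to P
P | yy[y]yz_   read y → write y, move →, go to P
P | yyy[y]z_   read y → write y, move →, go to P
P | yyyy[z]_   read z → write x, move ←, go to P
P | yyy[y]x_   read y → write y, move →, go to P
P | yyyy[x]_   read x → write y, move ←, go to P
P | yyy[y]y_   read y → write y, move →, go to P
P | yyyy[y]_   read y → write y, move →, go to P
P | yyyyy[_]
M halts after 15 transitions.

15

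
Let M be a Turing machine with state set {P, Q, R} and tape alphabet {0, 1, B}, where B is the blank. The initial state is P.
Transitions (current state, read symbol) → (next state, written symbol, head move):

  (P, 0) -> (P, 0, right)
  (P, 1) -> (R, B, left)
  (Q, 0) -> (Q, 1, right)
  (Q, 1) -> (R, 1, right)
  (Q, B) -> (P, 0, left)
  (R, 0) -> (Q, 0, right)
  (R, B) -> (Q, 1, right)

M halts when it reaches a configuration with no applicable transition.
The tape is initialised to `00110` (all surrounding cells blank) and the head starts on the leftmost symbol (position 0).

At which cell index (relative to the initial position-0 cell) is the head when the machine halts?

5

P | [0]0110B   read 0 → write 0, move right, go to P
P | 0[0]110B   read 0 → write 0, move right, go to P
P | 00[1]10B   read 1 → write B, move left, go to R
R | 0[0]B10B   read 0 → write 0, move right, go to Q
Q | 00[B]10B   read B → write 0, move left, go to P
P | 0[0]010B   read 0 → write 0, move right, go to P
P | 00[0]10B   read 0 → write 0, move right, go to P
P | 000[1]0B   read 1 → write B, move left, go to R
R | 00[0]B0B   read 0 → write 0, move right, go to Q
Q | 000[B]0B   read B → write 0, move left, go to P
P | 00[0]00B   read 0 → write 0, move right, go to P
P | 000[0]0B   read 0 → write 0, move right, go to P
P | 0000[0]B   read 0 → write 0, move right, go to P
P | 00000[B]
At halt the head is at cell 5.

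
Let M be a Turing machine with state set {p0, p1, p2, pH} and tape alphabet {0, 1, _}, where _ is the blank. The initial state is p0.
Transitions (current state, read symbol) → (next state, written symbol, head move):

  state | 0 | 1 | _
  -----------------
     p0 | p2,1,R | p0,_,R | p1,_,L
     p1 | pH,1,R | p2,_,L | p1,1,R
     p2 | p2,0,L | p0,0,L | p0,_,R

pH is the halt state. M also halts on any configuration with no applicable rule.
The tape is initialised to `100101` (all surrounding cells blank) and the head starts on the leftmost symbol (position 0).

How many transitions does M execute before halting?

8

p0 | _[1]00101   read 1 → write _, move R, go to p0
p0 | __[0]0101   read 0 → write 1, move R, go to p2
p2 | __1[0]101   read 0 → write 0, move L, go to p2
p2 | __[1]0101   read 1 → write 0, move L, go to p0
p0 | _[_]00101   read _ → write _, move L, go to p1
p1 | [_]_00101   read _ → write 1, move R, go to p1
p1 | 1[_]00101   read _ → write 1, move R, go to p1
p1 | 11[0]0101   read 0 → write 1, move R, go to pH
pH | 111[0]101
M halts after 8 transitions.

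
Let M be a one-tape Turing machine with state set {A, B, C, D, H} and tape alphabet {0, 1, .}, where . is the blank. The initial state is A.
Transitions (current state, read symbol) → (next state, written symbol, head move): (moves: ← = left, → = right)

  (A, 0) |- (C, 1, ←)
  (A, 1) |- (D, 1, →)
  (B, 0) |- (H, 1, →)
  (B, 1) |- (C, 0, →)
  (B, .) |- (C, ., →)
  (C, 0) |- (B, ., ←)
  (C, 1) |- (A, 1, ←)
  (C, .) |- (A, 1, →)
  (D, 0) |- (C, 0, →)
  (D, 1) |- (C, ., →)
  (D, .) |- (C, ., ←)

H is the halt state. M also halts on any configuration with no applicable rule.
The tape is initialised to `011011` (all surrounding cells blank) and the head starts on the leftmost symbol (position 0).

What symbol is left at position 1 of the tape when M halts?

A | .[0]11011   read 0 → write 1, move ←, go to C
C | [.]111011   read . → write 1, move →, go to A
A | 1[1]11011   read 1 → write 1, move →, go to D
D | 11[1]1011   read 1 → write ., move →, go to C
C | 11.[1]011   read 1 → write 1, move ←, go to A
A | 11[.]1011
Cell 1 holds . when M halts.

.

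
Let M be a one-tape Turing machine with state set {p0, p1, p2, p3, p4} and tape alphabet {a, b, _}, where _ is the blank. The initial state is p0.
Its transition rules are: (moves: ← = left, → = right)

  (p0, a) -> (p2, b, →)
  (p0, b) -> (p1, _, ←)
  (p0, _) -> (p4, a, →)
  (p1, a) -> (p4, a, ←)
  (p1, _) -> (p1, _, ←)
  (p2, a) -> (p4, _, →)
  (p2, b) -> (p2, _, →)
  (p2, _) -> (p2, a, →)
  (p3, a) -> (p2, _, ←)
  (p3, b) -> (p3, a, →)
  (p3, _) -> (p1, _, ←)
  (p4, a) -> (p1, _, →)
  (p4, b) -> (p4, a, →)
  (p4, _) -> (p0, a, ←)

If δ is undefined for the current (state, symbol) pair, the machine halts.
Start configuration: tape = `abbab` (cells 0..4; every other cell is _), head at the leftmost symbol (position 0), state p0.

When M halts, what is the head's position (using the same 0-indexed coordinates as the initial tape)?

2

p0 | [a]bbab___   read a → write b, move →, go to p2
p2 | b[b]bab___   read b → write _, move →, go to p2
p2 | b_[b]ab___   read b → write _, move →, go to p2
p2 | b__[a]b___   read a → write _, move →, go to p4
p4 | b___[b]___   read b → write a, move →, go to p4
p4 | b___a[_]__   read _ → write a, move ←, go to p0
p0 | b___[a]a__   read a → write b, move →, go to p2
p2 | b___b[a]__   read a → write _, move →, go to p4
p4 | b___b_[_]_   read _ → write a, move ←, go to p0
p0 | b___b[_]a_   read _ → write a, move →, go to p4
p4 | b___ba[a]_   read a → write _, move →, go to p1
p1 | b___ba_[_]   read _ → write _, move ←, go to p1
p1 | b___ba[_]_   read _ → write _, move ←, go to p1
p1 | b___b[a]__   read a → write a, move ←, go to p4
p4 | b___[b]a__   read b → write a, move →, go to p4
p4 | b___a[a]__   read a → write _, move →, go to p1
p1 | b___a_[_]_   read _ → write _, move ←, go to p1
p1 | b___a[_]__   read _ → write _, move ←, go to p1
p1 | b___[a]___   read a → write a, move ←, go to p4
p4 | b__[_]a___   read _ → write a, move ←, go to p0
p0 | b_[_]aa___   read _ → write a, move →, go to p4
p4 | b_a[a]a___   read a → write _, move →, go to p1
p1 | b_a_[a]___   read a → write a, move ←, go to p4
p4 | b_a[_]a___   read _ → write a, move ←, go to p0
p0 | b_[a]aa___   read a → write b, move →, go to p2
p2 | b_b[a]a___   read a → write _, move →, go to p4
p4 | b_b_[a]___   read a → write _, move →, go to p1
p1 | b_b__[_]__   read _ → write _, move ←, go to p1
p1 | b_b_[_]___   read _ → write _, move ←, go to p1
p1 | b_b[_]____   read _ → write _, move ←, go to p1
p1 | b_[b]_____
At halt the head is at cell 2.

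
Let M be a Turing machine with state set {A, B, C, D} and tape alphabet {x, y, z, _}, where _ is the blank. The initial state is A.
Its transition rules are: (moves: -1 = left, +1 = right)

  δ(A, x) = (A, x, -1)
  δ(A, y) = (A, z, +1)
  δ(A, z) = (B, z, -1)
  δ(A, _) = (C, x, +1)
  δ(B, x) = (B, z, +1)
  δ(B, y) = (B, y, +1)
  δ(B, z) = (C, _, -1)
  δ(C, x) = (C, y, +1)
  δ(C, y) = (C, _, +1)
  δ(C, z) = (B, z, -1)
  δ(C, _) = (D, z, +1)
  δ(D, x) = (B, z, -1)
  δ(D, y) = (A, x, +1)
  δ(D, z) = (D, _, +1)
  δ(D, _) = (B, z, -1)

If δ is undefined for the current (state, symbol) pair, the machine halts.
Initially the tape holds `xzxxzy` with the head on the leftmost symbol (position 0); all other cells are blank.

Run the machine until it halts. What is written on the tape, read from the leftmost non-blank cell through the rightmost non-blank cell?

state=A head=0 tape=_[x]zxxzy   (A,x)→(A,x,-1)
state=A head=-1 tape=[_]xzxxzy   (A,_)→(C,x,+1)
state=C head=0 tape=x[x]zxxzy   (C,x)→(C,y,+1)
state=C head=1 tape=xy[z]xxzy   (C,z)→(B,z,-1)
state=B head=0 tape=x[y]zxxzy   (B,y)→(B,y,+1)
state=B head=1 tape=xy[z]xxzy   (B,z)→(C,_,-1)
state=C head=0 tape=x[y]_xxzy   (C,y)→(C,_,+1)
state=C head=1 tape=x_[_]xxzy   (C,_)→(D,z,+1)
state=D head=2 tape=x_z[x]xzy   (D,x)→(B,z,-1)
state=B head=1 tape=x_[z]zxzy   (B,z)→(C,_,-1)
state=C head=0 tape=x[_]_zxzy   (C,_)→(D,z,+1)
state=D head=1 tape=xz[_]zxzy   (D,_)→(B,z,-1)
state=B head=0 tape=x[z]zzxzy   (B,z)→(C,_,-1)
state=C head=-1 tape=[x]_zzxzy   (C,x)→(C,y,+1)
state=C head=0 tape=y[_]zzxzy   (C,_)→(D,z,+1)
state=D head=1 tape=yz[z]zxzy   (D,z)→(D,_,+1)
state=D head=2 tape=yz_[z]xzy   (D,z)→(D,_,+1)
state=D head=3 tape=yz__[x]zy   (D,x)→(B,z,-1)
state=B head=2 tape=yz_[_]zzy
The non-blank tape span at halt is yz__zzy.

yz__zzy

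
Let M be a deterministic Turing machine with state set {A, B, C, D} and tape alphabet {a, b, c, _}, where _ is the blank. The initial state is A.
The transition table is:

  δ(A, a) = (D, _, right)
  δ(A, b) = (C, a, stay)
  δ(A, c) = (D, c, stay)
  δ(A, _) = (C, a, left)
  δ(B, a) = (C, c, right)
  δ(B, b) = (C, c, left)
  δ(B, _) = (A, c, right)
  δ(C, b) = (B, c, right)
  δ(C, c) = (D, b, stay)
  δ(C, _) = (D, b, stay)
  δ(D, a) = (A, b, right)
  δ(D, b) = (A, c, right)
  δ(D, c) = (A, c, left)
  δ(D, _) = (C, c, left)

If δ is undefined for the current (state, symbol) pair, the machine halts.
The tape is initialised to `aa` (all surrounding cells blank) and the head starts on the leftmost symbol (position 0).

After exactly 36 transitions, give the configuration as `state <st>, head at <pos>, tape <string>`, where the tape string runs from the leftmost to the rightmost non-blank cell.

state D, head at -1, tape baccccc

state=A head=0 tape=_[a]a____   (A,a)→(D,_,right)
state=D head=1 tape=__[a]____   (D,a)→(A,b,right)
state=A head=2 tape=__b[_]___   (A,_)→(C,a,left)
state=C head=1 tape=__[b]a___   (C,b)→(B,c,right)
state=B head=2 tape=__c[a]___   (B,a)→(C,c,right)
state=C head=3 tape=__cc[_]__   (C,_)→(D,b,stay)
state=D head=3 tape=__cc[b]__   (D,b)→(A,c,right)
state=A head=4 tape=__ccc[_]_   (A,_)→(C,a,left)
state=C head=3 tape=__cc[c]a_   (C,c)→(D,b,stay)
state=D head=3 tape=__cc[b]a_   (D,b)→(A,c,right)
state=A head=4 tape=__ccc[a]_   (A,a)→(D,_,right)
state=D head=5 tape=__ccc_[_]   (D,_)→(C,c,left)
state=C head=4 tape=__ccc[_]c   (C,_)→(D,b,stay)
state=D head=4 tape=__ccc[b]c   (D,b)→(A,c,right)
state=A head=5 tape=__cccc[c]   (A,c)→(D,c,stay)
state=D head=5 tape=__cccc[c]   (D,c)→(A,c,left)
state=A head=4 tape=__ccc[c]c   (A,c)→(D,c,stay)
state=D head=4 tape=__ccc[c]c   (D,c)→(A,c,left)
state=A head=3 tape=__cc[c]cc   (A,c)→(D,c,stay)
state=D head=3 tape=__cc[c]cc   (D,c)→(A,c,left)
state=A head=2 tape=__c[c]ccc   (A,c)→(D,c,stay)
state=D head=2 tape=__c[c]ccc   (D,c)→(A,c,left)
state=A head=1 tape=__[c]cccc   (A,c)→(D,c,stay)
state=D head=1 tape=__[c]cccc   (D,c)→(A,c,left)
state=A head=0 tape=_[_]ccccc   (A,_)→(C,a,left)
state=C head=-1 tape=[_]accccc   (C,_)→(D,b,stay)
state=D head=-1 tape=[b]accccc   (D,b)→(A,c,right)
state=A head=0 tape=c[a]ccccc   (A,a)→(D,_,right)
state=D head=1 tape=c_[c]cccc   (D,c)→(A,c,left)
state=A head=0 tape=c[_]ccccc   (A,_)→(C,a,left)
state=C head=-1 tape=[c]accccc   (C,c)→(D,b,stay)
state=D head=-1 tape=[b]accccc   (D,b)→(A,c,right)
state=A head=0 tape=c[a]ccccc   (A,a)→(D,_,right)
state=D head=1 tape=c_[c]cccc   (D,c)→(A,c,left)
state=A head=0 tape=c[_]ccccc   (A,_)→(C,a,left)
state=C head=-1 tape=[c]accccc   (C,c)→(D,b,stay)
state=D head=-1 tape=[b]accccc
After 36 steps: state D, head at -1, tape baccccc.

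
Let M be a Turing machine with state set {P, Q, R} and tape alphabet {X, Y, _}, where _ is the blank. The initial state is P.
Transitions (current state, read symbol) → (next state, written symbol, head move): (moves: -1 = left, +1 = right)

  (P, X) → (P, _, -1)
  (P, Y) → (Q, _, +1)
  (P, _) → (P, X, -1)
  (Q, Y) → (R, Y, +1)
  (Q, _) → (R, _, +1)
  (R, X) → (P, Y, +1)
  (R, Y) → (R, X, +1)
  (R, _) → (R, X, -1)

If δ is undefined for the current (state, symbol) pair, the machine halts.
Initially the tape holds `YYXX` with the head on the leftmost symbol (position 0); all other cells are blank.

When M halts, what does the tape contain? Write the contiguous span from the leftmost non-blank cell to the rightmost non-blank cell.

X___X

P | [Y]YXX__   read Y → write _, move +1, go to Q
Q | _[Y]XX__   read Y → write Y, move +1, go to R
R | _Y[X]X__   read X → write Y, move +1, go to P
P | _YY[X]__   read X → write _, move -1, go to P
P | _Y[Y]___   read Y → write _, move +1, go to Q
Q | _Y_[_]__   read _ → write _, move +1, go to R
R | _Y__[_]_   read _ → write X, move -1, go to R
R | _Y_[_]X_   read _ → write X, move -1, go to R
R | _Y[_]XX_   read _ → write X, move -1, go to R
R | _[Y]XXX_   read Y → write X, move +1, go to R
R | _X[X]XX_   read X → write Y, move +1, go to P
P | _XY[X]X_   read X → write _, move -1, go to P
P | _X[Y]_X_   read Y → write _, move +1, go to Q
Q | _X_[_]X_   read _ → write _, move +1, go to R
R | _X__[X]_   read X → write Y, move +1, go to P
P | _X__Y[_]   read _ → write X, move -1, go to P
P | _X__[Y]X   read Y → write _, move +1, go to Q
Q | _X___[X]
The non-blank tape span at halt is X___X.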